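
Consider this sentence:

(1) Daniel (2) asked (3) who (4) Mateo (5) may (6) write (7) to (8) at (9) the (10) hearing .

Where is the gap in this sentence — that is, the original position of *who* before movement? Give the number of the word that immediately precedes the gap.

7

Pre-movement form: Mateo may write to who at the hearing.
'who' is the object of the preposition 'to'. It moves to the left edge, and the trace sits right after 'to':
Daniel asked who Mateo may write to ___ at the hearing.
'to' is word 7.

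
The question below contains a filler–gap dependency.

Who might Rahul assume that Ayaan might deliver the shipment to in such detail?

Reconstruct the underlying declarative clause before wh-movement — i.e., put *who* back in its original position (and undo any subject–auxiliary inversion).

'who' functions as the object of the preposition 'to' (recipient of 'deliver'). Wh-movement fronts it, leaving a gap right after 'to':
Who might Rahul assume that Ayaan might deliver the shipment to ___ in such detail?

Rahul might assume that Ayaan might deliver the shipment to who in such detail.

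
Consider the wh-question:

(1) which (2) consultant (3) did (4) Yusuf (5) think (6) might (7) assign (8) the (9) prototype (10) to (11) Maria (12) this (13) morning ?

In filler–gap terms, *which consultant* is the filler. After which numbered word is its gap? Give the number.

5

In situ: Yusuf did think which consultant might assign the prototype to Maria this morning.
'which consultant' functions as the subject of the clause embedded under 'think'. Fronting leaves a gap immediately after 'think':
Which consultant did Yusuf think ___ might assign the prototype to Maria this morning?
'think' is word 5.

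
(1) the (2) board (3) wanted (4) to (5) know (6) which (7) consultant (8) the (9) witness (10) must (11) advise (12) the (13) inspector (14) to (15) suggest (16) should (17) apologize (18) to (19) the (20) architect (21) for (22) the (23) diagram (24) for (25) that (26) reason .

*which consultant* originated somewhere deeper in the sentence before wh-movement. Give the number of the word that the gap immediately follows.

15

In situ: The witness must advise the inspector to suggest which consultant should apologize to the architect for the diagram for that reason.
'which consultant' is the subject of the clause embedded under 'suggest'. It moves to the left edge, and the trace sits right after 'suggest':
The board wanted to know which consultant the witness must advise the inspector to suggest ___ should apologize to the architect for the diagram for that reason.
'suggest' is word 15.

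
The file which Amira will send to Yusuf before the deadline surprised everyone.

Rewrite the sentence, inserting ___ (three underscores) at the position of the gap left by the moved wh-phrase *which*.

'which' functions as the direct object of 'send'. The gap is right after 'send'.

The file which Amira will send ___ to Yusuf before the deadline surprised everyone.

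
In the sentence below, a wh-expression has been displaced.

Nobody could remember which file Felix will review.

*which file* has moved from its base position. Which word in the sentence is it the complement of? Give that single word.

Underlying clause: Felix will review which file.
'which file' is the direct object of 'review'. It moves to the left edge, and the trace sits right after 'review':
Nobody could remember which file Felix will review ___.

review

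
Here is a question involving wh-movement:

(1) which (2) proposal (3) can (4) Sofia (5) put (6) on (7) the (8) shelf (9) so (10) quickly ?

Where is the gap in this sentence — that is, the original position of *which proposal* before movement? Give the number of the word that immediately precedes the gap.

5

Pre-movement form: Sofia can put which proposal on the shelf so quickly.
'which proposal' is the direct object of 'put'. Fronting leaves a gap immediately after 'put':
Which proposal can Sofia put ___ on the shelf so quickly?
'put' is word 5.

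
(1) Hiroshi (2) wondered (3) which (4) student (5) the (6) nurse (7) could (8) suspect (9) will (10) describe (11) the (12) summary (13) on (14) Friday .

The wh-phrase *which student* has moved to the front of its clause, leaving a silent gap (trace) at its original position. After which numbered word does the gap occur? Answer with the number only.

Underlying clause: The nurse could suspect which student will describe the summary on Friday.
'which student' functions as the subject of the clause embedded under 'suspect'. Fronting leaves a gap immediately after 'suspect':
Hiroshi wondered which student the nurse could suspect ___ will describe the summary on Friday.
'suspect' is word 8.

8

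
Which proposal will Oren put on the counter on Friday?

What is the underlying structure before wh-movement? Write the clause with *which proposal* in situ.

The filler 'which proposal' is interpreted as the direct object of 'put'. Wh-movement fronts it, leaving a gap right after 'put':
Which proposal will Oren put ___ on the counter on Friday?

Oren will put which proposal on the counter on Friday.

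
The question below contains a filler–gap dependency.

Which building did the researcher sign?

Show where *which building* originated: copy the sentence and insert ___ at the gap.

In situ: The researcher did sign which building.
'which building' is the direct object of 'sign'. The gap is right after 'sign'.

Which building did the researcher sign ___?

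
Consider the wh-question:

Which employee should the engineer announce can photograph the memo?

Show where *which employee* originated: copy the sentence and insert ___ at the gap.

In situ: The engineer should announce which employee can photograph the memo.
'which employee' functions as the subject of the clause embedded under 'announce'. The gap is right after 'announce'.

Which employee should the engineer announce ___ can photograph the memo?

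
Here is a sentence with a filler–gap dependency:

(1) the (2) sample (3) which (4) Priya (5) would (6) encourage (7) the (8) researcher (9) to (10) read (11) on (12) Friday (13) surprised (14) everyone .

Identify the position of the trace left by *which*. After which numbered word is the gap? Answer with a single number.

'which' functions as the direct object of 'read'. Fronting leaves a gap immediately after 'read':
The sample which Priya would encourage the researcher to read ___ on Friday surprised everyone.
'read' is word 10.

10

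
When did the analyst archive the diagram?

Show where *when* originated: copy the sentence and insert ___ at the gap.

Before movement: The analyst did archive the diagram when.
The filler 'when' is interpreted as the temporal adjunct. The gap is right after 'diagram'.

When did the analyst archive the diagram ___?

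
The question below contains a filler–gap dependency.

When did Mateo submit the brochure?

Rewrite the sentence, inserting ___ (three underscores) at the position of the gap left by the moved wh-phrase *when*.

When did Mateo submit the brochure ___?

Before movement: Mateo did submit the brochure when.
'when' functions as the temporal adjunct. The gap is right after 'brochure'.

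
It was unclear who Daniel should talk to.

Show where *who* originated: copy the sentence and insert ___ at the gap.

It was unclear who Daniel should talk to ___.

Underlying clause: Daniel should talk to who.
'who' functions as the object of the preposition 'to'. The gap is right after 'to'.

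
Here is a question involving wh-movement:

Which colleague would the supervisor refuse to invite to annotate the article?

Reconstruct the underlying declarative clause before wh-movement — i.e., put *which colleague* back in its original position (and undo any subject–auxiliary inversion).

The filler 'which colleague' is interpreted as the direct object of 'invite'. Fronting leaves a gap immediately after 'invite':
Which colleague would the supervisor refuse to invite ___ to annotate the article?

The supervisor would refuse to invite which colleague to annotate the article.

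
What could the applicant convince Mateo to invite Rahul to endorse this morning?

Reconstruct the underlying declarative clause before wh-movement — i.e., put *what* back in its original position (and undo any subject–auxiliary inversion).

The filler 'what' is interpreted as the direct object of 'endorse'. It moves to the left edge, and the trace sits right after 'endorse':
What could the applicant convince Mateo to invite Rahul to endorse ___ this morning?

The applicant could convince Mateo to invite Rahul to endorse what this morning.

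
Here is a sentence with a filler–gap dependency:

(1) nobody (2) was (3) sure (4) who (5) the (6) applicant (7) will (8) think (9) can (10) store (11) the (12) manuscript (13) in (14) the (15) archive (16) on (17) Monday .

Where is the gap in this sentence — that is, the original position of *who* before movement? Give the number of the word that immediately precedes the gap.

Before movement: The applicant will think who can store the manuscript in the archive on Monday.
'who' is the subject of the clause embedded under 'think'. It moves to the left edge, and the trace sits right after 'think':
Nobody was sure who the applicant will think ___ can store the manuscript in the archive on Monday.
'think' is word 8.

8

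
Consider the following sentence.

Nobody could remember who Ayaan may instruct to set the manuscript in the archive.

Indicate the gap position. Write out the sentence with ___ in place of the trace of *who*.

Underlying clause: Ayaan may instruct who to set the manuscript in the archive.
'who' is the direct object of 'instruct'. The gap is right after 'instruct'.

Nobody could remember who Ayaan may instruct ___ to set the manuscript in the archive.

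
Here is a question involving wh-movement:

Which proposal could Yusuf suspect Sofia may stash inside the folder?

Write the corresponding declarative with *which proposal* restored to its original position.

Yusuf could suspect Sofia may stash which proposal inside the folder.

The filler 'which proposal' is interpreted as the direct object of 'stash'. It moves to the left edge, and the trace sits right after 'stash':
Which proposal could Yusuf suspect Sofia may stash ___ inside the folder?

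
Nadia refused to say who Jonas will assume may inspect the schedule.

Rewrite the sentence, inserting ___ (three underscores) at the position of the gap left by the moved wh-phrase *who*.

Nadia refused to say who Jonas will assume ___ may inspect the schedule.

Underlying clause: Jonas will assume who may inspect the schedule.
'who' is the subject of the clause embedded under 'assume'. The gap is right after 'assume'.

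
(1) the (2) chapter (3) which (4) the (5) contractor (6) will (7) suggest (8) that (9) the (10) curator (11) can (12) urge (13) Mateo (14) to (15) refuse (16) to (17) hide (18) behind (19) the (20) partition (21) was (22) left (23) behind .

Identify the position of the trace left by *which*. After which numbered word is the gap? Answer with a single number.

17

The filler 'which' is interpreted as the direct object of 'hide'. Fronting leaves a gap immediately after 'hide':
The chapter which the contractor will suggest that the curator can urge Mateo to refuse to hide ___ behind the partition was left behind.
'hide' is word 17.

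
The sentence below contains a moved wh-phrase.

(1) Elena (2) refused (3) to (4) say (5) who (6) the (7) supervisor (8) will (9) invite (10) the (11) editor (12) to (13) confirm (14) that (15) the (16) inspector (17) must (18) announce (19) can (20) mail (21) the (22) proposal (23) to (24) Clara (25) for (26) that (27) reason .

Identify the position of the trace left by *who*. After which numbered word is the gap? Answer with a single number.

Pre-movement form: The supervisor will invite the editor to confirm that the inspector must announce who can mail the proposal to Clara for that reason.
'who' functions as the subject of the clause embedded under 'announce'. Wh-movement fronts it, leaving a gap right after 'announce':
Elena refused to say who the supervisor will invite the editor to confirm that the inspector must announce ___ can mail the proposal to Clara for that reason.
'announce' is word 18.

18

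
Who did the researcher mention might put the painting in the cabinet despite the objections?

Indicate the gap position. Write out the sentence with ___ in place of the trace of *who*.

Underlying clause: The researcher did mention who might put the painting in the cabinet despite the objections.
The filler 'who' is interpreted as the subject of the clause embedded under 'mention'. The gap is right after 'mention'.

Who did the researcher mention ___ might put the painting in the cabinet despite the objections?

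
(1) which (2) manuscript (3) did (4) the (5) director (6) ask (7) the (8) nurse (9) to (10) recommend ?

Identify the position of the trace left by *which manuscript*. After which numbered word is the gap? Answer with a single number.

Underlying clause: The director did ask the nurse to recommend which manuscript.
'which manuscript' functions as the direct object of 'recommend'. Fronting leaves a gap immediately after 'recommend':
Which manuscript did the director ask the nurse to recommend ___?
'recommend' is word 10.

10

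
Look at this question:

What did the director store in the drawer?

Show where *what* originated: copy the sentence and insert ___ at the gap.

Underlying clause: The director did store what in the drawer.
'what' is the direct object of 'store'. The gap is right after 'store'.

What did the director store ___ in the drawer?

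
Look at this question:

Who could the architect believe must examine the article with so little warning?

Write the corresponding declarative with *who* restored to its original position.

The architect could believe who must examine the article with so little warning.

The filler 'who' is interpreted as the subject of the clause embedded under 'believe'. Fronting leaves a gap immediately after 'believe':
Who could the architect believe ___ must examine the article with so little warning?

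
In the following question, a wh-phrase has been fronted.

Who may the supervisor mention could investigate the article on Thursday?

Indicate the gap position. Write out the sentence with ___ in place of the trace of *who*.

Who may the supervisor mention ___ could investigate the article on Thursday?

In situ: The supervisor may mention who could investigate the article on Thursday.
'who' is the subject of the clause embedded under 'mention'. The gap is right after 'mention'.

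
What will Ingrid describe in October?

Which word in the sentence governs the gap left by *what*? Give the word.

describe

In situ: Ingrid will describe what in October.
'what' is the direct object of 'describe'. It moves to the left edge, and the trace sits right after 'describe':
What will Ingrid describe ___ in October?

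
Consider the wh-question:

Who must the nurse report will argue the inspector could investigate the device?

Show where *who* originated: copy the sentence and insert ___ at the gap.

Who must the nurse report ___ will argue the inspector could investigate the device?

In situ: The nurse must report who will argue the inspector could investigate the device.
'who' functions as the subject of the clause embedded under 'report'. The gap is right after 'report'.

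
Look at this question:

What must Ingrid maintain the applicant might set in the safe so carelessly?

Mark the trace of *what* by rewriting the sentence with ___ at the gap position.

What must Ingrid maintain the applicant might set ___ in the safe so carelessly?

Pre-movement form: Ingrid must maintain the applicant might set what in the safe so carelessly.
The filler 'what' is interpreted as the direct object of 'set'. The gap is right after 'set'.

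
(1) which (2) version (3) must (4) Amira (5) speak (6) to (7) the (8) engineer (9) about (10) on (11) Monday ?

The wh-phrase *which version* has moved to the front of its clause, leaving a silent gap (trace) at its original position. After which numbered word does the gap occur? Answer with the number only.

Pre-movement form: Amira must speak to the engineer about which version on Monday.
'which version' is the object of the preposition 'about'. Fronting leaves a gap immediately after 'about':
Which version must Amira speak to the engineer about ___ on Monday?
'about' is word 9.

9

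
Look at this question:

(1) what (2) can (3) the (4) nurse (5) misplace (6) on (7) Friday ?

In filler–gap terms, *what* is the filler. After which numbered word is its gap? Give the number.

5

Pre-movement form: The nurse can misplace what on Friday.
'what' is the direct object of 'misplace'. Fronting leaves a gap immediately after 'misplace':
What can the nurse misplace ___ on Friday?
'misplace' is word 5.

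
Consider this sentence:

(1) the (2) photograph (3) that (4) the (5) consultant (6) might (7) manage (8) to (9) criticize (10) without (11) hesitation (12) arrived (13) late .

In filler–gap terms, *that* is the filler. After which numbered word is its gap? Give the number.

9

'that' is the direct object of 'criticize'. Wh-movement fronts it, leaving a gap right after 'criticize':
The photograph that the consultant might manage to criticize ___ without hesitation arrived late.
'criticize' is word 9.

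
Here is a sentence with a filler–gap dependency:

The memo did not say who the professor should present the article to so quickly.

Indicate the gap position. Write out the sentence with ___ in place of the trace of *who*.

The memo did not say who the professor should present the article to ___ so quickly.

Underlying clause: The professor should present the article to who so quickly.
The filler 'who' is interpreted as the object of the preposition 'to' (recipient of 'present'). The gap is right after 'to'.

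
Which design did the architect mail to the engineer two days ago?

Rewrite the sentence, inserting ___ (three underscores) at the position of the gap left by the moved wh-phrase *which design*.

Before movement: The architect did mail which design to the engineer two days ago.
'which design' functions as the direct object of 'mail'. The gap is right after 'mail'.

Which design did the architect mail ___ to the engineer two days ago?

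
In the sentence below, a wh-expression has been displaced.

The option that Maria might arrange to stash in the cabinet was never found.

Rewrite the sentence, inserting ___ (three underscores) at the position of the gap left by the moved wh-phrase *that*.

The option that Maria might arrange to stash ___ in the cabinet was never found.

'that' functions as the direct object of 'stash'. The gap is right after 'stash'.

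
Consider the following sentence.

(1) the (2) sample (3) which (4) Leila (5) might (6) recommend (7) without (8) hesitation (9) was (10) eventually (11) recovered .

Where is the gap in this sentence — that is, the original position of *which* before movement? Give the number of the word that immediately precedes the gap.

6

'which' functions as the direct object of 'recommend'. Wh-movement fronts it, leaving a gap right after 'recommend':
The sample which Leila might recommend ___ without hesitation was eventually recovered.
'recommend' is word 6.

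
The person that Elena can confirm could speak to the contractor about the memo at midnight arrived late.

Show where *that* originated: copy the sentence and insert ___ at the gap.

The filler 'that' is interpreted as the subject of the clause embedded under 'confirm'. The gap is right after 'confirm'.

The person that Elena can confirm ___ could speak to the contractor about the memo at midnight arrived late.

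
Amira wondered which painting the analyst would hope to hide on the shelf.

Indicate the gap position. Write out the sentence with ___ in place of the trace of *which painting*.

Pre-movement form: The analyst would hope to hide which painting on the shelf.
'which painting' functions as the direct object of 'hide'. The gap is right after 'hide'.

Amira wondered which painting the analyst would hope to hide ___ on the shelf.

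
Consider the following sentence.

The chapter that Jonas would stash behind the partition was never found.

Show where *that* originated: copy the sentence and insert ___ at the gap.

The chapter that Jonas would stash ___ behind the partition was never found.

The filler 'that' is interpreted as the direct object of 'stash'. The gap is right after 'stash'.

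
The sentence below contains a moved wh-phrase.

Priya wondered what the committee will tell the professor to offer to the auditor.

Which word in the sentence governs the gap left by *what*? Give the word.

offer

Pre-movement form: The committee will tell the professor to offer what to the auditor.
The filler 'what' is interpreted as the direct object of 'offer'. Wh-movement fronts it, leaving a gap right after 'offer':
Priya wondered what the committee will tell the professor to offer ___ to the auditor.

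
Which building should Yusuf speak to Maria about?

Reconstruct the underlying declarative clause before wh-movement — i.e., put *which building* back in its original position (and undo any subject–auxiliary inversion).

'which building' functions as the object of the preposition 'about'. Fronting leaves a gap immediately after 'about':
Which building should Yusuf speak to Maria about ___?

Yusuf should speak to Maria about which building.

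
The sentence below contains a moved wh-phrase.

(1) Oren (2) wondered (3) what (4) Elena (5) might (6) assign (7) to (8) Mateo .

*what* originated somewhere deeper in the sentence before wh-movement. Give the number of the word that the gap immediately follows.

Underlying clause: Elena might assign what to Mateo.
The filler 'what' is interpreted as the direct object of 'assign'. Wh-movement fronts it, leaving a gap right after 'assign':
Oren wondered what Elena might assign ___ to Mateo.
'assign' is word 6.

6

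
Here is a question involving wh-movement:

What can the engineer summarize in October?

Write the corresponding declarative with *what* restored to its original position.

'what' is the direct object of 'summarize'. It moves to the left edge, and the trace sits right after 'summarize':
What can the engineer summarize ___ in October?

The engineer can summarize what in October.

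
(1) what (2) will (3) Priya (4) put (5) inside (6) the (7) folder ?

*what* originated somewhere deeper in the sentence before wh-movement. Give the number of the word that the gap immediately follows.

4

Before movement: Priya will put what inside the folder.
'what' functions as the direct object of 'put'. Fronting leaves a gap immediately after 'put':
What will Priya put ___ inside the folder?
'put' is word 4.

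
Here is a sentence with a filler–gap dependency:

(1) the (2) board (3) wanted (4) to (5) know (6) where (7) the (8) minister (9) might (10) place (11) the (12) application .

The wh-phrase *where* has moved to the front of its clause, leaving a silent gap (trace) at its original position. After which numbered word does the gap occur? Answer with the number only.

Pre-movement form: The minister might place the application where.
'where' is the locative complement of 'place'. It moves to the left edge, and the trace sits right after 'application':
The board wanted to know where the minister might place the application ___.
'application' is word 12.

12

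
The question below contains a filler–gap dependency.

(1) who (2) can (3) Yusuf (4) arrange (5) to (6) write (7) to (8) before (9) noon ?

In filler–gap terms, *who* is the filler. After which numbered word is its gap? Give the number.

Pre-movement form: Yusuf can arrange to write to who before noon.
The filler 'who' is interpreted as the object of the preposition 'to'. Wh-movement fronts it, leaving a gap right after 'to':
Who can Yusuf arrange to write to ___ before noon?
'to' is word 7.

7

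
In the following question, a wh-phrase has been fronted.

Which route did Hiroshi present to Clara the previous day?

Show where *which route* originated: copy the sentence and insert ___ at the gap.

Underlying clause: Hiroshi did present which route to Clara the previous day.
'which route' is the direct object of 'present'. The gap is right after 'present'.

Which route did Hiroshi present ___ to Clara the previous day?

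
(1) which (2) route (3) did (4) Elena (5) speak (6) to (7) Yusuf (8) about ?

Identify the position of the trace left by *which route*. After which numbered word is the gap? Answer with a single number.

In situ: Elena did speak to Yusuf about which route.
'which route' is the object of the preposition 'about'. Wh-movement fronts it, leaving a gap right after 'about':
Which route did Elena speak to Yusuf about ___?
'about' is word 8.

8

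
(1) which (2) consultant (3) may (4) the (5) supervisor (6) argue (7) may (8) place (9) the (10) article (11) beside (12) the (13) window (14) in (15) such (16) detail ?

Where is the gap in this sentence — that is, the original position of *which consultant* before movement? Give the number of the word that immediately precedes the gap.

Underlying clause: The supervisor may argue which consultant may place the article beside the window in such detail.
The filler 'which consultant' is interpreted as the subject of the clause embedded under 'argue'. Wh-movement fronts it, leaving a gap right after 'argue':
Which consultant may the supervisor argue ___ may place the article beside the window in such detail?
'argue' is word 6.

6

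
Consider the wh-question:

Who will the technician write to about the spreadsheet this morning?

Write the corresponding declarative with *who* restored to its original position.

'who' is the object of the preposition 'to'. It moves to the left edge, and the trace sits right after 'to':
Who will the technician write to ___ about the spreadsheet this morning?

The technician will write to who about the spreadsheet this morning.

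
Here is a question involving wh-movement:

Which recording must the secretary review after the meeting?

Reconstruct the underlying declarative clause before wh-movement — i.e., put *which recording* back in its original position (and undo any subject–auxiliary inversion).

'which recording' functions as the direct object of 'review'. Wh-movement fronts it, leaving a gap right after 'review':
Which recording must the secretary review ___ after the meeting?

The secretary must review which recording after the meeting.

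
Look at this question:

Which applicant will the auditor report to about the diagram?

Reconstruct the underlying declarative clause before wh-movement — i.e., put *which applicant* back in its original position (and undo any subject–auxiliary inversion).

'which applicant' is the object of the preposition 'to'. It moves to the left edge, and the trace sits right after 'to':
Which applicant will the auditor report to ___ about the diagram?

The auditor will report to which applicant about the diagram.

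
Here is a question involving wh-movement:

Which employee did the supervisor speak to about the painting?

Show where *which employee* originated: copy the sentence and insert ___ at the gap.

Which employee did the supervisor speak to ___ about the painting?

Pre-movement form: The supervisor did speak to which employee about the painting.
'which employee' functions as the object of the preposition 'to'. The gap is right after 'to'.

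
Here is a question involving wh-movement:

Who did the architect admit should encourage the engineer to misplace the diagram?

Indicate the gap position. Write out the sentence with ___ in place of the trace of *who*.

Who did the architect admit ___ should encourage the engineer to misplace the diagram?

Before movement: The architect did admit who should encourage the engineer to misplace the diagram.
'who' is the subject of the clause embedded under 'admit'. The gap is right after 'admit'.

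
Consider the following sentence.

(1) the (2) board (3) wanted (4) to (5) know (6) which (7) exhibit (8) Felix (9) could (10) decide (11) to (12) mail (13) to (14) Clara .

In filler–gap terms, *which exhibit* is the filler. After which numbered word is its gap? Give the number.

12

Underlying clause: Felix could decide to mail which exhibit to Clara.
'which exhibit' is the direct object of 'mail'. Fronting leaves a gap immediately after 'mail':
The board wanted to know which exhibit Felix could decide to mail ___ to Clara.
'mail' is word 12.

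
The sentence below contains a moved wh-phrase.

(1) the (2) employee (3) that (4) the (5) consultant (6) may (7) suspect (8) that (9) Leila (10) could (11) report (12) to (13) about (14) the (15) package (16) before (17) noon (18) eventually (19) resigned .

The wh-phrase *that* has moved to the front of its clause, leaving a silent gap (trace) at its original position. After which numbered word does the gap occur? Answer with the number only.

'that' is the object of the preposition 'to'. Wh-movement fronts it, leaving a gap right after 'to':
The employee that the consultant may suspect that Leila could report to ___ about the package before noon eventually resigned.
'to' is word 12.

12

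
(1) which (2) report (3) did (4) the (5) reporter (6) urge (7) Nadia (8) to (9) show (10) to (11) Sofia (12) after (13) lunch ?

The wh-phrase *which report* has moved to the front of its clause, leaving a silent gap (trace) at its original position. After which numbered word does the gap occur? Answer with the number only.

9

Pre-movement form: The reporter did urge Nadia to show which report to Sofia after lunch.
'which report' functions as the direct object of 'show'. Wh-movement fronts it, leaving a gap right after 'show':
Which report did the reporter urge Nadia to show ___ to Sofia after lunch?
'show' is word 9.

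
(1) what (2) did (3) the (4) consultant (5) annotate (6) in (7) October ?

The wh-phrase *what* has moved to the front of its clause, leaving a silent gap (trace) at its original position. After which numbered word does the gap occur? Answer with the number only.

In situ: The consultant did annotate what in October.
The filler 'what' is interpreted as the direct object of 'annotate'. Fronting leaves a gap immediately after 'annotate':
What did the consultant annotate ___ in October?
'annotate' is word 5.

5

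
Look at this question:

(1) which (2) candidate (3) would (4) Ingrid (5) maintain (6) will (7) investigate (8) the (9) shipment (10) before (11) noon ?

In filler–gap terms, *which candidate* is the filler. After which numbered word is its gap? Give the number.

5

In situ: Ingrid would maintain which candidate will investigate the shipment before noon.
'which candidate' is the subject of the clause embedded under 'maintain'. It moves to the left edge, and the trace sits right after 'maintain':
Which candidate would Ingrid maintain ___ will investigate the shipment before noon?
'maintain' is word 5.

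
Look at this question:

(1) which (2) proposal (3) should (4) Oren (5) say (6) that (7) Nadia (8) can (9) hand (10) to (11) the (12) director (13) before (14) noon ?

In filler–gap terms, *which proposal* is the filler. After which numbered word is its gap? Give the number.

Before movement: Oren should say that Nadia can hand which proposal to the director before noon.
'which proposal' functions as the direct object of 'hand'. Fronting leaves a gap immediately after 'hand':
Which proposal should Oren say that Nadia can hand ___ to the director before noon?
'hand' is word 9.

9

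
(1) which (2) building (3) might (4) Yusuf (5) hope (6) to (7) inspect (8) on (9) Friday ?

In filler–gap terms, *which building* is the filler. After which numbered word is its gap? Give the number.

7

Before movement: Yusuf might hope to inspect which building on Friday.
The filler 'which building' is interpreted as the direct object of 'inspect'. Fronting leaves a gap immediately after 'inspect':
Which building might Yusuf hope to inspect ___ on Friday?
'inspect' is word 7.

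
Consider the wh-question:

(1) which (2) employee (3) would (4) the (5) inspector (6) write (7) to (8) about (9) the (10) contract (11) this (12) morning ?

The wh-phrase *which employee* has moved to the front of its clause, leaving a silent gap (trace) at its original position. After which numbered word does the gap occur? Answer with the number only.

7

Pre-movement form: The inspector would write to which employee about the contract this morning.
'which employee' functions as the object of the preposition 'to'. Wh-movement fronts it, leaving a gap right after 'to':
Which employee would the inspector write to ___ about the contract this morning?
'to' is word 7.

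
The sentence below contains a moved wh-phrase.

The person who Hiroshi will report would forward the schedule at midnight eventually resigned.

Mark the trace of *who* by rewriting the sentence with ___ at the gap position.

'who' is the subject of the clause embedded under 'report'. The gap is right after 'report'.

The person who Hiroshi will report ___ would forward the schedule at midnight eventually resigned.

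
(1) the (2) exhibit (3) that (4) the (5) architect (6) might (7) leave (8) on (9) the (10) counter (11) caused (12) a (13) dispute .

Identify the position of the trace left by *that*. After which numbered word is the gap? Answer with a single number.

7

The filler 'that' is interpreted as the direct object of 'leave'. Fronting leaves a gap immediately after 'leave':
The exhibit that the architect might leave ___ on the counter caused a dispute.
'leave' is word 7.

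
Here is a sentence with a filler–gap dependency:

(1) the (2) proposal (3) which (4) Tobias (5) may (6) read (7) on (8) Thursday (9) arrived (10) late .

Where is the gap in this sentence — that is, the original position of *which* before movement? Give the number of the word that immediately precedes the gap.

'which' is the direct object of 'read'. Wh-movement fronts it, leaving a gap right after 'read':
The proposal which Tobias may read ___ on Thursday arrived late.
'read' is word 6.

6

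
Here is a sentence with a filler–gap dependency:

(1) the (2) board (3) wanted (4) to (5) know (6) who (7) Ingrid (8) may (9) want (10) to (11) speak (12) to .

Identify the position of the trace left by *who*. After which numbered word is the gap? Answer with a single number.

12

In situ: Ingrid may want to speak to who.
'who' functions as the object of the preposition 'to'. Fronting leaves a gap immediately after 'to':
The board wanted to know who Ingrid may want to speak to ___.
'to' is word 12.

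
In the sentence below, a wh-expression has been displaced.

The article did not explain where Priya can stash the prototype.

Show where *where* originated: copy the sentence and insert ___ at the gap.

In situ: Priya can stash the prototype where.
The filler 'where' is interpreted as the locative complement of 'stash'. The gap is right after 'prototype'.

The article did not explain where Priya can stash the prototype ___.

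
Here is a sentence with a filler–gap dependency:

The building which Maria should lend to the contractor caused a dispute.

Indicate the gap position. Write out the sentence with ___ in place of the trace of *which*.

'which' functions as the direct object of 'lend'. The gap is right after 'lend'.

The building which Maria should lend ___ to the contractor caused a dispute.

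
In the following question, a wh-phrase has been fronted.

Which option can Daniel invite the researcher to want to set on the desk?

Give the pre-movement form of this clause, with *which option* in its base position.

'which option' functions as the direct object of 'set'. Wh-movement fronts it, leaving a gap right after 'set':
Which option can Daniel invite the researcher to want to set ___ on the desk?

Daniel can invite the researcher to want to set which option on the desk.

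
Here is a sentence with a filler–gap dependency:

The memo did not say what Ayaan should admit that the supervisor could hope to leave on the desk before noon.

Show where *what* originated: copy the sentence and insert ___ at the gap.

In situ: Ayaan should admit that the supervisor could hope to leave what on the desk before noon.
'what' is the direct object of 'leave'. The gap is right after 'leave'.

The memo did not say what Ayaan should admit that the supervisor could hope to leave ___ on the desk before noon.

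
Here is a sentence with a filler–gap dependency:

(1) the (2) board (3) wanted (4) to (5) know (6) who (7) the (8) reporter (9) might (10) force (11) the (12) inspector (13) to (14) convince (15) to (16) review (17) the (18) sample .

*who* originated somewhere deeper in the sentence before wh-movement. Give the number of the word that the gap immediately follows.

14

In situ: The reporter might force the inspector to convince who to review the sample.
'who' functions as the direct object of 'convince'. Wh-movement fronts it, leaving a gap right after 'convince':
The board wanted to know who the reporter might force the inspector to convince ___ to review the sample.
'convince' is word 14.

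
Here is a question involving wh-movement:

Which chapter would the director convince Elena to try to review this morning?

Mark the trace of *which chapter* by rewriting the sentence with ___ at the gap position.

Which chapter would the director convince Elena to try to review ___ this morning?

Before movement: The director would convince Elena to try to review which chapter this morning.
'which chapter' functions as the direct object of 'review'. The gap is right after 'review'.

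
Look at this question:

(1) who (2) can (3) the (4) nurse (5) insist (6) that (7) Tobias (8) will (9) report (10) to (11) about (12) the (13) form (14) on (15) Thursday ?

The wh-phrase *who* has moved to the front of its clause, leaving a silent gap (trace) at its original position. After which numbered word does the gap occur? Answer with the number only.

10

Underlying clause: The nurse can insist that Tobias will report to who about the form on Thursday.
The filler 'who' is interpreted as the object of the preposition 'to'. Wh-movement fronts it, leaving a gap right after 'to':
Who can the nurse insist that Tobias will report to ___ about the form on Thursday?
'to' is word 10.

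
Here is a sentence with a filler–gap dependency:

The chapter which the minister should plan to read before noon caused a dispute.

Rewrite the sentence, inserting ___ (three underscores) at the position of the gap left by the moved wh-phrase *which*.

'which' functions as the direct object of 'read'. The gap is right after 'read'.

The chapter which the minister should plan to read ___ before noon caused a dispute.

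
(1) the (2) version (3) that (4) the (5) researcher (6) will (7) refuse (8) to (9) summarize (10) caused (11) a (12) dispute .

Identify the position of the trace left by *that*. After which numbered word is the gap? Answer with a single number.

'that' is the direct object of 'summarize'. Fronting leaves a gap immediately after 'summarize':
The version that the researcher will refuse to summarize ___ caused a dispute.
'summarize' is word 9.

9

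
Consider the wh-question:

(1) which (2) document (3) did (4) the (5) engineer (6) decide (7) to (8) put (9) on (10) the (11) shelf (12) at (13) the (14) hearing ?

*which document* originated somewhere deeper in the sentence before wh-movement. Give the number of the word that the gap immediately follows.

8

In situ: The engineer did decide to put which document on the shelf at the hearing.
'which document' is the direct object of 'put'. Fronting leaves a gap immediately after 'put':
Which document did the engineer decide to put ___ on the shelf at the hearing?
'put' is word 8.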